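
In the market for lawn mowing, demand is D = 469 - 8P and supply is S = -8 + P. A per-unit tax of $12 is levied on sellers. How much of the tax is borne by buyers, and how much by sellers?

Buyers bear 4/3, sellers bear 32/3

Pre-tax equilibrium: P* = 53, Q* = 45.
Tax on sellers shifts supply to S = -8 + 1(P − 12) = -20 + P.
469 - 8P = -20 + P gives buyer price Pb = 163/3; sellers receive Ps = 163/3 − 12 = 127/3.
New quantity: Q = 469 − 8(163/3) = 103/3.
Buyer burden = 163/3 − 53 = 4/3; seller burden = 53 − 127/3 = 32/3.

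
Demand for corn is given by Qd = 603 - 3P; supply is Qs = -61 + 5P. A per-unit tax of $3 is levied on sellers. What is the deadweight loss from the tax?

Deadweight loss = 8.4375

Pre-tax equilibrium: P* = 83, Q* = 354.
Tax on sellers shifts supply to Qs = -61 + 5(P − 3) = -76 + 5P.
603 - 3P = -76 + 5P gives buyer price Pb = 84.875; sellers receive Ps = 84.875 − 3 = 81.875.
New quantity: Q = 603 − 3(84.875) = 348.375.
DWL = ½ × 3 × (354 − 348.375) = 8.4375.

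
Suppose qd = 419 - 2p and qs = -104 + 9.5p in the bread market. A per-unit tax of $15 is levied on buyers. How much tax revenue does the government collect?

Pre-tax equilibrium: p* = 1046/23, q* = 7545/23.
Tax on buyers shifts demand to qd = 419 − 2(p + 15) = 389 - 2p.
389 - 2p = -104 + 9.5p gives seller price ps = 986/23; buyers pay pb = 986/23 + 15 = 1331/23.
New quantity: q = 419 − 2(1331/23) = 6975/23.
Revenue = 15 × 6975/23 = 104625/23.

Tax revenue = 104625/23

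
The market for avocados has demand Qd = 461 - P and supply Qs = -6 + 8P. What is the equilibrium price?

P* = 467/9

Set Qd = Qs: 461 - P = -6 + 8P.
467 = 9P, so P* = 467/9.
Q* = 461 − 1(467/9) = 3682/9.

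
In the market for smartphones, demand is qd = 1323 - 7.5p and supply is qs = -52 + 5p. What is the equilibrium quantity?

q* = 498

Set qd = qs: 1323 - 7.5p = -52 + 5p.
1375 = 12.5p, so p* = 110.
q* = 1323 − 7.5(110) = 498.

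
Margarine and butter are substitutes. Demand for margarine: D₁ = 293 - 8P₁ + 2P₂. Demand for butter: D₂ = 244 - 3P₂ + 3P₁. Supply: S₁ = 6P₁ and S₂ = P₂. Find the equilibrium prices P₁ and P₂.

P₁ = 33.2, P₂ = 85.9

Market 1: 293 - 8P₁ + 2P₂ = 6P₁ → 14P₁ - 2P₂ = 293.
Market 2: 4P₂ - 3P₁ = 244.
Eliminating P₂: 4×(1) + 2×(2) gives 50P₁ = 1660, so P₁ = 33.2.
Back-substitute into (2): P₂ = (244 + 3×33.2) / 4 = 85.9.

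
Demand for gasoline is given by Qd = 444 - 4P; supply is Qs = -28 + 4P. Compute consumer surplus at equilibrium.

Equilibrium: 444 - 4P = -28 + 4P gives P* = 59, Q* = 208.
Demand choke price (Qd = 0): P = 111.
CS = ½(111 − 59)(208) = 5408.

Consumer surplus = 5408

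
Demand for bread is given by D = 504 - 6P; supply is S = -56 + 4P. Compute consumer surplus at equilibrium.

Consumer surplus = 2352

Equilibrium: 504 - 6P = -56 + 4P gives P* = 56, Q* = 168.
Demand choke price (D = 0): P = 84.
CS = ½(84 − 56)(168) = 2352.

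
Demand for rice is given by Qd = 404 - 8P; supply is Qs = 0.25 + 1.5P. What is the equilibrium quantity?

Set Qd = Qs: 404 - 8P = 0.25 + 1.5P.
403.75 = 9.5P, so P* = 42.5.
Q* = 404 − 8(42.5) = 64.

Q* = 64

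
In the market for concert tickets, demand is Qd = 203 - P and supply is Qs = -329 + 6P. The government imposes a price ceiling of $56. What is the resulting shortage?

Shortage = 140

Equilibrium price would be P* = 76, so the ceiling at 56 binds.
At P = 56: Qd = 203 − 1(56) = 147, Qs = -329 + 6(56) = 7.
Shortage = 147 − 7 = 140.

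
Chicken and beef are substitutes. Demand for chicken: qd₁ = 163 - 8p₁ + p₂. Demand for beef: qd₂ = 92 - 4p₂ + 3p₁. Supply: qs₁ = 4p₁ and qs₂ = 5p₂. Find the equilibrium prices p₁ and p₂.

Market 1: 163 - 8p₁ + p₂ = 4p₁ → 12p₁ - p₂ = 163.
Market 2: 9p₂ - 3p₁ = 92.
Eliminating p₂: 9×(1) + 1×(2) gives 105p₁ = 1559, so p₁ = 1559/105.
Back-substitute into (2): p₂ = (92 + 3×1559/105) / 9 = 531/35.

p₁ = 1559/105, p₂ = 531/35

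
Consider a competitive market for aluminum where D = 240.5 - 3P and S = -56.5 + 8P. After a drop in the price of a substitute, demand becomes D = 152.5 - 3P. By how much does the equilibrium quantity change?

Original equilibrium: P* = 27, Q* = 159.5.
New equilibrium: 152.5 - 3P = -56.5 + 8P, so 209 = 11P and P' = 19; Q' = 152.5 − 3(19) = 95.5.
Change in quantity: 95.5 − 159.5 = -64.

ΔQ = -64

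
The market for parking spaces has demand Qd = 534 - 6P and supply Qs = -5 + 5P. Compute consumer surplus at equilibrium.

Equilibrium: 534 - 6P = -5 + 5P gives P* = 49, Q* = 240.
Demand choke price (Qd = 0): P = 89.
CS = ½(89 − 49)(240) = 4800.

Consumer surplus = 4800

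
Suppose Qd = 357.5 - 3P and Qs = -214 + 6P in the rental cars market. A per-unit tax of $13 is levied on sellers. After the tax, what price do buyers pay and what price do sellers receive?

Pre-tax equilibrium: P* = 63.5, Q* = 167.
Tax on sellers shifts supply to Qs = -214 + 6(P − 13) = -292 + 6P.
357.5 - 3P = -292 + 6P gives buyer price Pb = 433/6; sellers receive Ps = 433/6 − 13 = 355/6.
New quantity: Q = 357.5 − 3(433/6) = 141.

Buyers pay 433/6, sellers receive 355/6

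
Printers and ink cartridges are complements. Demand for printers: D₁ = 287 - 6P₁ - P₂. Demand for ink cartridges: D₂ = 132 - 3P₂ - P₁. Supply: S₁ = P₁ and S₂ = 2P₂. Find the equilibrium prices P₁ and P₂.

Market 1: 287 - 6P₁ - P₂ = P₁ → 7P₁ + P₂ = 287.
Market 2: 5P₂ + P₁ = 132.
Eliminating P₂: 5×(1) − 1×(2) gives 34P₁ = 1303, so P₁ = 1303/34.
Back-substitute into (2): P₂ = (132 − 1×1303/34) / 5 = 637/34.

P₁ = 1303/34, P₂ = 637/34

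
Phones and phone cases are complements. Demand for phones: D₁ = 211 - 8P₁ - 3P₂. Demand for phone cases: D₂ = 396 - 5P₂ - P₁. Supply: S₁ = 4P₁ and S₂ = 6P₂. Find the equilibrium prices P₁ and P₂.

P₁ = 1133/129, P₂ = 4541/129

Market 1: 211 - 8P₁ - 3P₂ = 4P₁ → 12P₁ + 3P₂ = 211.
Market 2: 11P₂ + P₁ = 396.
Eliminating P₂: 11×(1) − 3×(2) gives 129P₁ = 1133, so P₁ = 1133/129.
Back-substitute into (2): P₂ = (396 − 1×1133/129) / 11 = 4541/129.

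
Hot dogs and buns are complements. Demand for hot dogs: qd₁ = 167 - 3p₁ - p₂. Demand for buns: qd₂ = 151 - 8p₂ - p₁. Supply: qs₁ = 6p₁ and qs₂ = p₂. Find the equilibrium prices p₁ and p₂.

p₁ = 16.9, p₂ = 14.9

Market 1: 167 - 3p₁ - p₂ = 6p₁ → 9p₁ + p₂ = 167.
Market 2: 9p₂ + p₁ = 151.
Eliminating p₂: 9×(1) − 1×(2) gives 80p₁ = 1352, so p₁ = 16.9.
Back-substitute into (2): p₂ = (151 − 1×16.9) / 9 = 14.9.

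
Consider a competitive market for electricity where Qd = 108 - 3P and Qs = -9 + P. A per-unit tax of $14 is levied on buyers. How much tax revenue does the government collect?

Pre-tax equilibrium: P* = 29.25, Q* = 20.25.
Tax on buyers shifts demand to Qd = 108 − 3(P + 14) = 66 - 3P.
66 - 3P = -9 + P gives seller price Ps = 18.75; buyers pay Pb = 18.75 + 14 = 32.75.
New quantity: Q = 108 − 3(32.75) = 9.75.
Revenue = 14 × 9.75 = 136.5.

Tax revenue = 136.5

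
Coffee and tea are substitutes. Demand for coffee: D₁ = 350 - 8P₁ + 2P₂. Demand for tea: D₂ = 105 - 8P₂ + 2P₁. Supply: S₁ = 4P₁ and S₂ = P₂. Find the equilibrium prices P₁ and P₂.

Market 1: 350 - 8P₁ + 2P₂ = 4P₁ → 12P₁ - 2P₂ = 350.
Market 2: 9P₂ - 2P₁ = 105.
Eliminating P₂: 9×(1) + 2×(2) gives 104P₁ = 3360, so P₁ = 420/13.
Back-substitute into (2): P₂ = (105 + 2×420/13) / 9 = 245/13.

P₁ = 420/13, P₂ = 245/13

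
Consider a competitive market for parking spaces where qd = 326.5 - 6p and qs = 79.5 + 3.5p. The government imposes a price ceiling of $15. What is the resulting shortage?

Shortage = 104.5

Equilibrium price would be p* = 26, so the ceiling at 15 binds.
At p = 15: qd = 326.5 − 6(15) = 236.5, qs = 79.5 + 3.5(15) = 132.
Shortage = 236.5 − 132 = 104.5.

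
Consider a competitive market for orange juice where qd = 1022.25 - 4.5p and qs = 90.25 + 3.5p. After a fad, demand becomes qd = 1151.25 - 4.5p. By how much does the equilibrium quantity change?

Original equilibrium: p* = 116.5, q* = 498.
New equilibrium: 1151.25 - 4.5p = 90.25 + 3.5p, so 1061 = 8p and p' = 132.625; q' = 1151.25 − 4.5(132.625) = 554.4375.
Change in quantity: 554.4375 − 498 = 56.4375.

Δq = 56.4375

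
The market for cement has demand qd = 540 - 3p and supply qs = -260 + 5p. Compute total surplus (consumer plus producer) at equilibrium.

Total surplus = 15360

Equilibrium: 540 - 3p = -260 + 5p gives p* = 100, q* = 240.
Demand choke price: p = 180; supply starts at p = 52.
CS = ½(180 − 100)(240) = 9600; PS = ½(100 − 52)(240) = 5760.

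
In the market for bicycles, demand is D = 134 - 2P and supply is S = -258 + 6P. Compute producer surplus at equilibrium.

Producer surplus = 108

Equilibrium: 134 - 2P = -258 + 6P gives P* = 49, Q* = 36.
Supply starts at P = 43 (where S = 0).
PS = ½(49 − 43)(36) = 108.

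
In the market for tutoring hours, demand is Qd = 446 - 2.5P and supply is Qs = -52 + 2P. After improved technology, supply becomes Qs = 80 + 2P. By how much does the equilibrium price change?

Original equilibrium: P* = 332/3, Q* = 508/3.
New equilibrium: 446 - 2.5P = 80 + 2P, so 366 = 4.5P and P' = 244/3; Q' = 446 − 2.5(244/3) = 728/3.
Change in price: 244/3 − 332/3 = -88/3.

ΔP = -88/3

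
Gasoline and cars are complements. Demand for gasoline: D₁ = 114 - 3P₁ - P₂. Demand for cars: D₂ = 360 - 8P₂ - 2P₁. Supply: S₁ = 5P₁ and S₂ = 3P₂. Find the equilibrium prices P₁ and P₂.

P₁ = 447/43, P₂ = 1326/43

Market 1: 114 - 3P₁ - P₂ = 5P₁ → 8P₁ + P₂ = 114.
Market 2: 11P₂ + 2P₁ = 360.
Eliminating P₂: 11×(1) − 1×(2) gives 86P₁ = 894, so P₁ = 447/43.
Back-substitute into (2): P₂ = (360 − 2×447/43) / 11 = 1326/43.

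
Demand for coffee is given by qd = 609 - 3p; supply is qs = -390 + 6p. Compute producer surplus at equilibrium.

Producer surplus = 6348

Equilibrium: 609 - 3p = -390 + 6p gives p* = 111, q* = 276.
Supply starts at p = 65 (where qs = 0).
PS = ½(111 − 65)(276) = 6348.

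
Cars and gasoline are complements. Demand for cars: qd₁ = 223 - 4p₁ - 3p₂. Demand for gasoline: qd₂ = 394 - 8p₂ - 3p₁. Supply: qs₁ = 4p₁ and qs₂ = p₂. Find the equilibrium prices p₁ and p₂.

Market 1: 223 - 4p₁ - 3p₂ = 4p₁ → 8p₁ + 3p₂ = 223.
Market 2: 9p₂ + 3p₁ = 394.
Eliminating p₂: 9×(1) − 3×(2) gives 63p₁ = 825, so p₁ = 275/21.
Back-substitute into (2): p₂ = (394 − 3×275/21) / 9 = 2483/63.

p₁ = 275/21, p₂ = 2483/63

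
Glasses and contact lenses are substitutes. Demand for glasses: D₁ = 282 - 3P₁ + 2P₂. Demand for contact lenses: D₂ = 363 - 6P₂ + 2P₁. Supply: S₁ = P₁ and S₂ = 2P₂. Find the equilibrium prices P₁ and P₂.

Market 1: 282 - 3P₁ + 2P₂ = P₁ → 4P₁ - 2P₂ = 282.
Market 2: 8P₂ - 2P₁ = 363.
Eliminating P₂: 8×(1) + 2×(2) gives 28P₁ = 2982, so P₁ = 106.5.
Back-substitute into (2): P₂ = (363 + 2×106.5) / 8 = 72.

P₁ = 106.5, P₂ = 72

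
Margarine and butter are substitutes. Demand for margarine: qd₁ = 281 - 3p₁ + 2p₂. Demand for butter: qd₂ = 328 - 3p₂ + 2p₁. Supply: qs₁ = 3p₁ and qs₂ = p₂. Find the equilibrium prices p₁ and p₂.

Market 1: 281 - 3p₁ + 2p₂ = 3p₁ → 6p₁ - 2p₂ = 281.
Market 2: 4p₂ - 2p₁ = 328.
Eliminating p₂: 4×(1) + 2×(2) gives 20p₁ = 1780, so p₁ = 89.
Back-substitute into (2): p₂ = (328 + 2×89) / 4 = 126.5.

p₁ = 89, p₂ = 126.5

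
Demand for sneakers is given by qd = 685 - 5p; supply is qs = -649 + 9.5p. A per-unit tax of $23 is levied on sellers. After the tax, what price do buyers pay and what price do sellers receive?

Buyers pay 3105/29, sellers receive 2438/29

Pre-tax equilibrium: p* = 92, q* = 225.
Tax on sellers shifts supply to qs = -649 + 9.5(p − 23) = -867.5 + 9.5p.
685 - 5p = -867.5 + 9.5p gives buyer price pb = 3105/29; sellers receive ps = 3105/29 − 23 = 2438/29.
New quantity: q = 685 − 5(3105/29) = 4340/29.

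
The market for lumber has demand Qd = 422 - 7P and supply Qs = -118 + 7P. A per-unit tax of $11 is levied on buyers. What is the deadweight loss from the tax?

Pre-tax equilibrium: P* = 270/7, Q* = 152.
Tax on buyers shifts demand to Qd = 422 − 7(P + 11) = 345 - 7P.
345 - 7P = -118 + 7P gives seller price Ps = 463/14; buyers pay Pb = 463/14 + 11 = 617/14.
New quantity: Q = 422 − 7(617/14) = 113.5.
DWL = ½ × 11 × (152 − 113.5) = 211.75.

Deadweight loss = 211.75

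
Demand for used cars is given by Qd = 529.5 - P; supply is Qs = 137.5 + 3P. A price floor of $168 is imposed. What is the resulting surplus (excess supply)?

Equilibrium price would be P* = 98, so the floor at 168 binds.
At P = 168: Qd = 361.5, Qs = 641.5.
Surplus = 641.5 − 361.5 = 280.

Surplus = 280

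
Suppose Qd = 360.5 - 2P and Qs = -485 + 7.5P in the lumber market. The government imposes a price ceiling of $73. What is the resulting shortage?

Equilibrium price would be P* = 89, so the ceiling at 73 binds.
At P = 73: Qd = 360.5 − 2(73) = 214.5, Qs = -485 + 7.5(73) = 62.5.
Shortage = 214.5 − 62.5 = 152.

Shortage = 152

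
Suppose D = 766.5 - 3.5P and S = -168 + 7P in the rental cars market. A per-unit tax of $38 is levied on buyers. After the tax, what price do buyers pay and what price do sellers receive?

Buyers pay 343/3, sellers receive 229/3

Pre-tax equilibrium: P* = 89, Q* = 455.
Tax on buyers shifts demand to D = 766.5 − 3.5(P + 38) = 633.5 - 3.5P.
633.5 - 3.5P = -168 + 7P gives seller price Ps = 229/3; buyers pay Pb = 229/3 + 38 = 343/3.
New quantity: Q = 766.5 − 3.5(343/3) = 1099/3.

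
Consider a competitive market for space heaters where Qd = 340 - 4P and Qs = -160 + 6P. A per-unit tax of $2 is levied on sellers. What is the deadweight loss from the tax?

Deadweight loss = 4.8

Pre-tax equilibrium: P* = 50, Q* = 140.
Tax on sellers shifts supply to Qs = -160 + 6(P − 2) = -172 + 6P.
340 - 4P = -172 + 6P gives buyer price Pb = 51.2; sellers receive Ps = 51.2 − 2 = 49.2.
New quantity: Q = 340 − 4(51.2) = 135.2.
DWL = ½ × 2 × (140 − 135.2) = 4.8.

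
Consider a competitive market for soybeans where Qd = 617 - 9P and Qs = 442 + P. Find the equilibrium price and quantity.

Set Qd = Qs: 617 - 9P = 442 + P.
175 = 10P, so P* = 17.5.
Q* = 617 − 9(17.5) = 459.5.

P* = 17.5, Q* = 459.5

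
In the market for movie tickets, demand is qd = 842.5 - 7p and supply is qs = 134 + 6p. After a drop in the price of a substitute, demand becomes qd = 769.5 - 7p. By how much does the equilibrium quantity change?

Original equilibrium: p* = 54.5, q* = 461.
New equilibrium: 769.5 - 7p = 134 + 6p, so 635.5 = 13p and p' = 1271/26; q' = 769.5 − 7(1271/26) = 5555/13.
Change in quantity: 5555/13 − 461 = -438/13.

Δq = -438/13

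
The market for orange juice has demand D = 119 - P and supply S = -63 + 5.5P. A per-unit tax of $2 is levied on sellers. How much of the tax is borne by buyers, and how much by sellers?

Buyers bear 22/13, sellers bear 4/13

Pre-tax equilibrium: P* = 28, Q* = 91.
Tax on sellers shifts supply to S = -63 + 5.5(P − 2) = -74 + 5.5P.
119 - P = -74 + 5.5P gives buyer price Pb = 386/13; sellers receive Ps = 386/13 − 2 = 360/13.
New quantity: Q = 119 − 1(386/13) = 1161/13.
Buyer burden = 386/13 − 28 = 22/13; seller burden = 28 − 360/13 = 4/13.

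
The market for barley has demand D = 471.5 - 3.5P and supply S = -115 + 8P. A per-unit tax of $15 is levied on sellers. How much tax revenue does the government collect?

Pre-tax equilibrium: P* = 51, Q* = 293.
Tax on sellers shifts supply to S = -115 + 8(P − 15) = -235 + 8P.
471.5 - 3.5P = -235 + 8P gives buyer price Pb = 1413/23; sellers receive Ps = 1413/23 − 15 = 1068/23.
New quantity: Q = 471.5 − 3.5(1413/23) = 5899/23.
Revenue = 15 × 5899/23 = 88485/23.

Tax revenue = 88485/23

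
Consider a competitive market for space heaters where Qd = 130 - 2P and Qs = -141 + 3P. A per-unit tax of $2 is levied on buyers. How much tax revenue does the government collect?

Tax revenue = 38.4

Pre-tax equilibrium: P* = 54.2, Q* = 21.6.
Tax on buyers shifts demand to Qd = 130 − 2(P + 2) = 126 - 2P.
126 - 2P = -141 + 3P gives seller price Ps = 53.4; buyers pay Pb = 53.4 + 2 = 55.4.
New quantity: Q = 130 − 2(55.4) = 19.2.
Revenue = 2 × 19.2 = 38.4.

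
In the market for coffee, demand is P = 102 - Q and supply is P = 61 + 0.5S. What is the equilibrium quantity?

Q* = 82/3

Set the two price expressions equal: 102 - Q = 61 + 0.5Q.
41 = 1.5Q, so Q* = 82/3.
P* = 102 − (1)(82/3) = 224/3.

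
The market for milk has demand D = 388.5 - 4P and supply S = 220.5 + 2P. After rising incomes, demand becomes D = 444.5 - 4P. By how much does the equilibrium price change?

Original equilibrium: P* = 28, Q* = 276.5.
New equilibrium: 444.5 - 4P = 220.5 + 2P, so 224 = 6P and P' = 112/3; Q' = 444.5 − 4(112/3) = 1771/6.
Change in price: 112/3 − 28 = 28/3.

ΔP = 28/3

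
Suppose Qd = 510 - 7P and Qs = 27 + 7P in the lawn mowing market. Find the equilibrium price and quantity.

P* = 34.5, Q* = 268.5

Set Qd = Qs: 510 - 7P = 27 + 7P.
483 = 14P, so P* = 34.5.
Q* = 510 − 7(34.5) = 268.5.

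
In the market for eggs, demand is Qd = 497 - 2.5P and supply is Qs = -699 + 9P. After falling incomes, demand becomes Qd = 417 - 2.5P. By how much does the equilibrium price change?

Original equilibrium: P* = 104, Q* = 237.
New equilibrium: 417 - 2.5P = -699 + 9P, so 1116 = 11.5P and P' = 2232/23; Q' = 417 − 2.5(2232/23) = 4011/23.
Change in price: 2232/23 − 104 = -160/23.

ΔP = -160/23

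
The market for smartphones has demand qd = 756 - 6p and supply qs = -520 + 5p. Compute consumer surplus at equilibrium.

Consumer surplus = 300

Equilibrium: 756 - 6p = -520 + 5p gives p* = 116, q* = 60.
Demand choke price (qd = 0): p = 126.
CS = ½(126 − 116)(60) = 300.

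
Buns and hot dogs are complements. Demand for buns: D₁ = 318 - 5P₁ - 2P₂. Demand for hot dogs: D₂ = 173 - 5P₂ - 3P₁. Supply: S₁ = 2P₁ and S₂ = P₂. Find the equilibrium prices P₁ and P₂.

P₁ = 781/18, P₂ = 257/36

Market 1: 318 - 5P₁ - 2P₂ = 2P₁ → 7P₁ + 2P₂ = 318.
Market 2: 6P₂ + 3P₁ = 173.
Eliminating P₂: 6×(1) − 2×(2) gives 36P₁ = 1562, so P₁ = 781/18.
Back-substitute into (2): P₂ = (173 − 3×781/18) / 6 = 257/36.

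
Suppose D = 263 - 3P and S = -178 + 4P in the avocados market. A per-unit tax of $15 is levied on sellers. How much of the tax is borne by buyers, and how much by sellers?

Buyers bear 60/7, sellers bear 45/7

Pre-tax equilibrium: P* = 63, Q* = 74.
Tax on sellers shifts supply to S = -178 + 4(P − 15) = -238 + 4P.
263 - 3P = -238 + 4P gives buyer price Pb = 501/7; sellers receive Ps = 501/7 − 15 = 396/7.
New quantity: Q = 263 − 3(501/7) = 338/7.
Buyer burden = 501/7 − 63 = 60/7; seller burden = 63 − 396/7 = 45/7.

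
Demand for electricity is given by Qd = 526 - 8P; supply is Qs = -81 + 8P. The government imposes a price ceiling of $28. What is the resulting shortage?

Shortage = 159

Equilibrium price would be P* = 37.9375, so the ceiling at 28 binds.
At P = 28: Qd = 526 − 8(28) = 302, Qs = -81 + 8(28) = 143.
Shortage = 302 − 143 = 159.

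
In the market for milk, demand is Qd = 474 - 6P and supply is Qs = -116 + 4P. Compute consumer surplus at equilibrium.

Consumer surplus = 1200

Equilibrium: 474 - 6P = -116 + 4P gives P* = 59, Q* = 120.
Demand choke price (Qd = 0): P = 79.
CS = ½(79 − 59)(120) = 1200.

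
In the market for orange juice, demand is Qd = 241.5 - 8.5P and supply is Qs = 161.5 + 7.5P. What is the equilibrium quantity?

Q* = 199

Set Qd = Qs: 241.5 - 8.5P = 161.5 + 7.5P.
80 = 16P, so P* = 5.
Q* = 241.5 − 8.5(5) = 199.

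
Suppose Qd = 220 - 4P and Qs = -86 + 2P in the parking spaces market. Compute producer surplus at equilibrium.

Equilibrium: 220 - 4P = -86 + 2P gives P* = 51, Q* = 16.
Supply starts at P = 43 (where Qs = 0).
PS = ½(51 − 43)(16) = 64.

Producer surplus = 64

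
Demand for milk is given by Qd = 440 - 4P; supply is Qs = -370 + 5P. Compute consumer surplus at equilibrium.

Equilibrium: 440 - 4P = -370 + 5P gives P* = 90, Q* = 80.
Demand choke price (Qd = 0): P = 110.
CS = ½(110 − 90)(80) = 800.

Consumer surplus = 800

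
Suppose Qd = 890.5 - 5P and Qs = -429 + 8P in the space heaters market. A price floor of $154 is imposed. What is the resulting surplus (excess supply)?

Surplus = 682.5

Equilibrium price would be P* = 101.5, so the floor at 154 binds.
At P = 154: Qd = 120.5, Qs = 803.
Surplus = 803 − 120.5 = 682.5.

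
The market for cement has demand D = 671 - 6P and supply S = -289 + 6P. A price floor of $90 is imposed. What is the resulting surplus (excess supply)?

Surplus = 120

Equilibrium price would be P* = 80, so the floor at 90 binds.
At P = 90: D = 131, S = 251.
Surplus = 251 − 131 = 120.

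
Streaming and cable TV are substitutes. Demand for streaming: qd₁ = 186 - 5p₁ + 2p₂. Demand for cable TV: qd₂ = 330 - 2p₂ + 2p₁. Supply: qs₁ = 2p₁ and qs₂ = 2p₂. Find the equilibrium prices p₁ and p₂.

Market 1: 186 - 5p₁ + 2p₂ = 2p₁ → 7p₁ - 2p₂ = 186.
Market 2: 4p₂ - 2p₁ = 330.
Eliminating p₂: 4×(1) + 2×(2) gives 24p₁ = 1404, so p₁ = 58.5.
Back-substitute into (2): p₂ = (330 + 2×58.5) / 4 = 111.75.

p₁ = 58.5, p₂ = 111.75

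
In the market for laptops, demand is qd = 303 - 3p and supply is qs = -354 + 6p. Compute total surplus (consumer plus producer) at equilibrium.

Total surplus = 1764

Equilibrium: 303 - 3p = -354 + 6p gives p* = 73, q* = 84.
Demand choke price: p = 101; supply starts at p = 59.
CS = ½(101 − 73)(84) = 1176; PS = ½(73 − 59)(84) = 588.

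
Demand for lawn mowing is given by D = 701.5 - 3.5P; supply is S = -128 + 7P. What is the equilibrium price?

P* = 79

Set D = S: 701.5 - 3.5P = -128 + 7P.
829.5 = 10.5P, so P* = 79.
Q* = 701.5 − 3.5(79) = 425.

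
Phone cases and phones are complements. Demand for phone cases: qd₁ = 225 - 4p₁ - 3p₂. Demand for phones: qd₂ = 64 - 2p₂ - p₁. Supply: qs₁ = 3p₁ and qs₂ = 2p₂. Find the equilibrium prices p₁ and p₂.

p₁ = 28.32, p₂ = 8.92

Market 1: 225 - 4p₁ - 3p₂ = 3p₁ → 7p₁ + 3p₂ = 225.
Market 2: 4p₂ + p₁ = 64.
Eliminating p₂: 4×(1) − 3×(2) gives 25p₁ = 708, so p₁ = 28.32.
Back-substitute into (2): p₂ = (64 − 1×28.32) / 4 = 8.92.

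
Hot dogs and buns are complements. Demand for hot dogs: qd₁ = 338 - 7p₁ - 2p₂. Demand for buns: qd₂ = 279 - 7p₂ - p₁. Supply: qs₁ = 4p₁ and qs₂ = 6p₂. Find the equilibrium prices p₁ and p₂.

Market 1: 338 - 7p₁ - 2p₂ = 4p₁ → 11p₁ + 2p₂ = 338.
Market 2: 13p₂ + p₁ = 279.
Eliminating p₂: 13×(1) − 2×(2) gives 141p₁ = 3836, so p₁ = 3836/141.
Back-substitute into (2): p₂ = (279 − 1×3836/141) / 13 = 2731/141.

p₁ = 3836/141, p₂ = 2731/141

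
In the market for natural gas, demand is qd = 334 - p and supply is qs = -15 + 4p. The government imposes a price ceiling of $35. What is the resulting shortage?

Equilibrium price would be p* = 69.8, so the ceiling at 35 binds.
At p = 35: qd = 334 − 1(35) = 299, qs = -15 + 4(35) = 125.
Shortage = 299 − 125 = 174.

Shortage = 174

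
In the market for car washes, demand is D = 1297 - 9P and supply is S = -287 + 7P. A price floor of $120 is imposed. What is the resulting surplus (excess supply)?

Surplus = 336

Equilibrium price would be P* = 99, so the floor at 120 binds.
At P = 120: D = 217, S = 553.
Surplus = 553 − 217 = 336.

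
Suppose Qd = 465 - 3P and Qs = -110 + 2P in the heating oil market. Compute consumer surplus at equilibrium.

Consumer surplus = 2400

Equilibrium: 465 - 3P = -110 + 2P gives P* = 115, Q* = 120.
Demand choke price (Qd = 0): P = 155.
CS = ½(155 − 115)(120) = 2400.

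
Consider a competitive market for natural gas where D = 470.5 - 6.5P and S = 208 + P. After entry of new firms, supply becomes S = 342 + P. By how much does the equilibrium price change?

ΔP = -268/15

Original equilibrium: P* = 35, Q* = 243.
New equilibrium: 470.5 - 6.5P = 342 + P, so 128.5 = 7.5P and P' = 257/15; Q' = 470.5 − 6.5(257/15) = 5387/15.
Change in price: 257/15 − 35 = -268/15.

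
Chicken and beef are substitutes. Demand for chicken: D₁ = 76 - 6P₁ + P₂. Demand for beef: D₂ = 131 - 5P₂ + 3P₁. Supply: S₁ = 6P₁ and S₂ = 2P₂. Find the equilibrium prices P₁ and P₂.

Market 1: 76 - 6P₁ + P₂ = 6P₁ → 12P₁ - P₂ = 76.
Market 2: 7P₂ - 3P₁ = 131.
Eliminating P₂: 7×(1) + 1×(2) gives 81P₁ = 663, so P₁ = 221/27.
Back-substitute into (2): P₂ = (131 + 3×221/27) / 7 = 200/9.

P₁ = 221/27, P₂ = 200/9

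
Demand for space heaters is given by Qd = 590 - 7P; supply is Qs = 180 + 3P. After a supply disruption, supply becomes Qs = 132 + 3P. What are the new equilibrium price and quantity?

Original equilibrium: P* = 41, Q* = 303.
New equilibrium: 590 - 7P = 132 + 3P, so 458 = 10P and P' = 45.8; Q' = 590 − 7(45.8) = 269.4.

P' = 45.8, Q' = 269.4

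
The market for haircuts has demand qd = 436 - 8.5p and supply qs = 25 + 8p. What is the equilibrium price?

Set qd = qs: 436 - 8.5p = 25 + 8p.
411 = 16.5p, so p* = 274/11.
q* = 436 − 8.5(274/11) = 2467/11.

p* = 274/11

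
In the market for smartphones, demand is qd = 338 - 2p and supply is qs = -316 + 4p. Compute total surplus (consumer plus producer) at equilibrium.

Equilibrium: 338 - 2p = -316 + 4p gives p* = 109, q* = 120.
Demand choke price: p = 169; supply starts at p = 79.
CS = ½(169 − 109)(120) = 3600; PS = ½(109 − 79)(120) = 1800.

Total surplus = 5400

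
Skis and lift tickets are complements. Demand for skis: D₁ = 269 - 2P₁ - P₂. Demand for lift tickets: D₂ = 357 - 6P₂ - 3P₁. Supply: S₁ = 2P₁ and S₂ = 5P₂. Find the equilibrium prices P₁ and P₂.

Market 1: 269 - 2P₁ - P₂ = 2P₁ → 4P₁ + P₂ = 269.
Market 2: 11P₂ + 3P₁ = 357.
Eliminating P₂: 11×(1) − 1×(2) gives 41P₁ = 2602, so P₁ = 2602/41.
Back-substitute into (2): P₂ = (357 − 3×2602/41) / 11 = 621/41.

P₁ = 2602/41, P₂ = 621/41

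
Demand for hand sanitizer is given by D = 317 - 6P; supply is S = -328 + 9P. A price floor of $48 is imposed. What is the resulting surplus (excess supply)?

Surplus = 75

Equilibrium price would be P* = 43, so the floor at 48 binds.
At P = 48: D = 29, S = 104.
Surplus = 104 − 29 = 75.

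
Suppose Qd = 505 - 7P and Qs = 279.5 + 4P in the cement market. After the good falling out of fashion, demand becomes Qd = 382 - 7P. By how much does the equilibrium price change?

Original equilibrium: P* = 20.5, Q* = 361.5.
New equilibrium: 382 - 7P = 279.5 + 4P, so 102.5 = 11P and P' = 205/22; Q' = 382 − 7(205/22) = 6969/22.
Change in price: 205/22 − 20.5 = -123/11.

ΔP = -123/11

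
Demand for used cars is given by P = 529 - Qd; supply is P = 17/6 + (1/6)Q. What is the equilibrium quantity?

Set the two price expressions equal: 529 - Q = 17/6 + (1/6)Q.
3157/6 = (7/6)Q, so Q* = 451.
P* = 529 − (1)(451) = 78.

Q* = 451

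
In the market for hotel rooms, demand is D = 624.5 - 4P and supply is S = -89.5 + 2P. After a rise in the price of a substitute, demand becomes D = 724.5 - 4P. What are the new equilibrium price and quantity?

Original equilibrium: P* = 119, Q* = 148.5.
New equilibrium: 724.5 - 4P = -89.5 + 2P, so 814 = 6P and P' = 407/3; Q' = 724.5 − 4(407/3) = 1091/6.

P' = 407/3, Q' = 1091/6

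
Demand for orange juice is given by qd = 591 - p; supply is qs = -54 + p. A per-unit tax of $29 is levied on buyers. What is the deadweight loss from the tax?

Deadweight loss = 210.25

Pre-tax equilibrium: p* = 322.5, q* = 268.5.
Tax on buyers shifts demand to qd = 591 − 1(p + 29) = 562 - p.
562 - p = -54 + p gives seller price ps = 308; buyers pay pb = 308 + 29 = 337.
New quantity: q = 591 − 1(337) = 254.
DWL = ½ × 29 × (268.5 − 254) = 210.25.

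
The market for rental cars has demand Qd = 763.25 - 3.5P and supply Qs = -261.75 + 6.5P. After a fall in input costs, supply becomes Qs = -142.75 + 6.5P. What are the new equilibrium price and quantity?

Original equilibrium: P* = 102.5, Q* = 404.5.
New equilibrium: 763.25 - 3.5P = -142.75 + 6.5P, so 906 = 10P and P' = 90.6; Q' = 763.25 − 3.5(90.6) = 446.15.

P' = 90.6, Q' = 446.15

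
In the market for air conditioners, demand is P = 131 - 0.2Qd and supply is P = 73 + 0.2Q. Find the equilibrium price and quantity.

Set the two price expressions equal: 131 - 0.2Q = 73 + 0.2Q.
58 = 0.4Q, so Q* = 145.
P* = 131 − (0.2)(145) = 102.

P* = 102, Q* = 145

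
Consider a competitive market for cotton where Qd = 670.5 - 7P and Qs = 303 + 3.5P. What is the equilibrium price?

P* = 35

Set Qd = Qs: 670.5 - 7P = 303 + 3.5P.
367.5 = 10.5P, so P* = 35.
Q* = 670.5 − 7(35) = 425.5.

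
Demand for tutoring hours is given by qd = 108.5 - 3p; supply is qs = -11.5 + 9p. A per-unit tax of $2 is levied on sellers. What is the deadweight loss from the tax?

Deadweight loss = 4.5

Pre-tax equilibrium: p* = 10, q* = 78.5.
Tax on sellers shifts supply to qs = -11.5 + 9(p − 2) = -29.5 + 9p.
108.5 - 3p = -29.5 + 9p gives buyer price pb = 11.5; sellers receive ps = 11.5 − 2 = 9.5.
New quantity: q = 108.5 − 3(11.5) = 74.
DWL = ½ × 2 × (78.5 − 74) = 4.5.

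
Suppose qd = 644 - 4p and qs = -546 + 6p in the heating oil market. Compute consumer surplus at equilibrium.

Equilibrium: 644 - 4p = -546 + 6p gives p* = 119, q* = 168.
Demand choke price (qd = 0): p = 161.
CS = ½(161 − 119)(168) = 3528.

Consumer surplus = 3528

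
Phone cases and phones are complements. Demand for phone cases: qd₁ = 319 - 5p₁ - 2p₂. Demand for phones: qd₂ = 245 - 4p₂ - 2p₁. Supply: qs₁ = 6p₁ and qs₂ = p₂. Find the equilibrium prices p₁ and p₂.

p₁ = 65/3, p₂ = 121/3

Market 1: 319 - 5p₁ - 2p₂ = 6p₁ → 11p₁ + 2p₂ = 319.
Market 2: 5p₂ + 2p₁ = 245.
Eliminating p₂: 5×(1) − 2×(2) gives 51p₁ = 1105, so p₁ = 65/3.
Back-substitute into (2): p₂ = (245 − 2×65/3) / 5 = 121/3.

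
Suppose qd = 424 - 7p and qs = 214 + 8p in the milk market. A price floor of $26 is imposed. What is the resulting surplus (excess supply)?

Equilibrium price would be p* = 14, so the floor at 26 binds.
At p = 26: qd = 242, qs = 422.
Surplus = 422 − 242 = 180.

Surplus = 180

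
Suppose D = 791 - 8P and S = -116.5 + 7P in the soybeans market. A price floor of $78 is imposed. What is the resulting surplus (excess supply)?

Surplus = 262.5

Equilibrium price would be P* = 60.5, so the floor at 78 binds.
At P = 78: D = 167, S = 429.5.
Surplus = 429.5 − 167 = 262.5.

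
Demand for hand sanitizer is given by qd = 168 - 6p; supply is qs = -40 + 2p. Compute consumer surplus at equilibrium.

Equilibrium: 168 - 6p = -40 + 2p gives p* = 26, q* = 12.
Demand choke price (qd = 0): p = 28.
CS = ½(28 − 26)(12) = 12.

Consumer surplus = 12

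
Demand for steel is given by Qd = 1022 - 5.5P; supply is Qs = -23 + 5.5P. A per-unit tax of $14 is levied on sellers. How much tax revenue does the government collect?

Tax revenue = 6454

Pre-tax equilibrium: P* = 95, Q* = 499.5.
Tax on sellers shifts supply to Qs = -23 + 5.5(P − 14) = -100 + 5.5P.
1022 - 5.5P = -100 + 5.5P gives buyer price Pb = 102; sellers receive Ps = 102 − 14 = 88.
New quantity: Q = 1022 − 5.5(102) = 461.
Revenue = 14 × 461 = 6454.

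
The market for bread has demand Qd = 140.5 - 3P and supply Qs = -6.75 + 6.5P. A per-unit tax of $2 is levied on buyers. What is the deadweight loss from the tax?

Pre-tax equilibrium: P* = 15.5, Q* = 94.
Tax on buyers shifts demand to Qd = 140.5 − 3(P + 2) = 134.5 - 3P.
134.5 - 3P = -6.75 + 6.5P gives seller price Ps = 565/38; buyers pay Pb = 565/38 + 2 = 641/38.
New quantity: Q = 140.5 − 3(641/38) = 1708/19.
DWL = ½ × 2 × (94 − 1708/19) = 78/19.

Deadweight loss = 78/19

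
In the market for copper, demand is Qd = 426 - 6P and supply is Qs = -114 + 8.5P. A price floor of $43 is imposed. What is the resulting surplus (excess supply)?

Surplus = 83.5

Equilibrium price would be P* = 1080/29, so the floor at 43 binds.
At P = 43: Qd = 168, Qs = 251.5.
Surplus = 251.5 − 168 = 83.5.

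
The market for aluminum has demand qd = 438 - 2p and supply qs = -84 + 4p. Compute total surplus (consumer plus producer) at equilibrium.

Total surplus = 26136

Equilibrium: 438 - 2p = -84 + 4p gives p* = 87, q* = 264.
Demand choke price: p = 219; supply starts at p = 21.
CS = ½(219 − 87)(264) = 17424; PS = ½(87 − 21)(264) = 8712.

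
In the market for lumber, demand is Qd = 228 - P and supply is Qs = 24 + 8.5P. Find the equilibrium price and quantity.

P* = 408/19, Q* = 3924/19

Set Qd = Qs: 228 - P = 24 + 8.5P.
204 = 9.5P, so P* = 408/19.
Q* = 228 − 1(408/19) = 3924/19.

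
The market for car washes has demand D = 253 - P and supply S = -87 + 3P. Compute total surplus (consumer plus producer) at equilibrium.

Total surplus = 18816

Equilibrium: 253 - P = -87 + 3P gives P* = 85, Q* = 168.
Demand choke price: P = 253; supply starts at P = 29.
CS = ½(253 − 85)(168) = 14112; PS = ½(85 − 29)(168) = 4704.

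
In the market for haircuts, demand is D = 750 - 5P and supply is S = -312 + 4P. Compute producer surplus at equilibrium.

Producer surplus = 3200

Equilibrium: 750 - 5P = -312 + 4P gives P* = 118, Q* = 160.
Supply starts at P = 78 (where S = 0).
PS = ½(118 − 78)(160) = 3200.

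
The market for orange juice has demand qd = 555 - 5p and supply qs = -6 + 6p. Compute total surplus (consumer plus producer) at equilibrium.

Total surplus = 16500

Equilibrium: 555 - 5p = -6 + 6p gives p* = 51, q* = 300.
Demand choke price: p = 111; supply starts at p = 1.
CS = ½(111 − 51)(300) = 9000; PS = ½(51 − 1)(300) = 7500.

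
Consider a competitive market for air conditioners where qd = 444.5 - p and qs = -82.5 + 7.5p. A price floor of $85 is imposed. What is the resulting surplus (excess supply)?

Equilibrium price would be p* = 62, so the floor at 85 binds.
At p = 85: qd = 359.5, qs = 555.
Surplus = 555 − 359.5 = 195.5.

Surplus = 195.5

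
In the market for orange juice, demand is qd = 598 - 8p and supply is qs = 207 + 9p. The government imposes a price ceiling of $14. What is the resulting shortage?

Shortage = 153

Equilibrium price would be p* = 23, so the ceiling at 14 binds.
At p = 14: qd = 598 − 8(14) = 486, qs = 207 + 9(14) = 333.
Shortage = 486 − 333 = 153.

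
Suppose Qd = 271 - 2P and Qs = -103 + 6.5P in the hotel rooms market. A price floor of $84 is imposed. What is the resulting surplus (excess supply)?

Surplus = 340

Equilibrium price would be P* = 44, so the floor at 84 binds.
At P = 84: Qd = 103, Qs = 443.
Surplus = 443 − 103 = 340.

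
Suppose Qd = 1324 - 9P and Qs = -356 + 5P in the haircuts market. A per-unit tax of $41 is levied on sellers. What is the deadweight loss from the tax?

Deadweight loss = 75645/28

Pre-tax equilibrium: P* = 120, Q* = 244.
Tax on sellers shifts supply to Qs = -356 + 5(P − 41) = -561 + 5P.
1324 - 9P = -561 + 5P gives buyer price Pb = 1885/14; sellers receive Ps = 1885/14 − 41 = 1311/14.
New quantity: Q = 1324 − 9(1885/14) = 1571/14.
DWL = ½ × 41 × (244 − 1571/14) = 75645/28.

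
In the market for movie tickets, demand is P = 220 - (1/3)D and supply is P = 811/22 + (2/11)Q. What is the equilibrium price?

P* = 101.5

Set the two price expressions equal: 220 - (1/3)Q = 811/22 + (2/11)Q.
4029/22 = (17/33)Q, so Q* = 355.5.
P* = 220 − (1/3)(355.5) = 101.5.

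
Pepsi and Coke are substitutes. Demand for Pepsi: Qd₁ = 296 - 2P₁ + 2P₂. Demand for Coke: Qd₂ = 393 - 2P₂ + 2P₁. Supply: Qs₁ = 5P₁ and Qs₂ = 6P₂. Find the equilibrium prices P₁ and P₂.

P₁ = 1577/26, P₂ = 3343/52

Market 1: 296 - 2P₁ + 2P₂ = 5P₁ → 7P₁ - 2P₂ = 296.
Market 2: 8P₂ - 2P₁ = 393.
Eliminating P₂: 8×(1) + 2×(2) gives 52P₁ = 3154, so P₁ = 1577/26.
Back-substitute into (2): P₂ = (393 + 2×1577/26) / 8 = 3343/52.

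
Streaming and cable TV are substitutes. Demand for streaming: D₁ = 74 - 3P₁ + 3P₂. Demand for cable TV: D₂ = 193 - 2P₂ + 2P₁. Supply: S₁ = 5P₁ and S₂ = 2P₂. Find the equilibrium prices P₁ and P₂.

P₁ = 875/26, P₂ = 846/13

Market 1: 74 - 3P₁ + 3P₂ = 5P₁ → 8P₁ - 3P₂ = 74.
Market 2: 4P₂ - 2P₁ = 193.
Eliminating P₂: 4×(1) + 3×(2) gives 26P₁ = 875, so P₁ = 875/26.
Back-substitute into (2): P₂ = (193 + 2×875/26) / 4 = 846/13.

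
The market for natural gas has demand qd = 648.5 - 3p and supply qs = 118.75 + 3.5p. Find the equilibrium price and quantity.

Set qd = qs: 648.5 - 3p = 118.75 + 3.5p.
529.75 = 6.5p, so p* = 81.5.
q* = 648.5 − 3(81.5) = 404.

p* = 81.5, q* = 404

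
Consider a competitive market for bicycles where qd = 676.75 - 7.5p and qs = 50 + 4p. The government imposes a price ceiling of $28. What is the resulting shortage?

Equilibrium price would be p* = 54.5, so the ceiling at 28 binds.
At p = 28: qd = 676.75 − 7.5(28) = 466.75, qs = 50 + 4(28) = 162.
Shortage = 466.75 − 162 = 304.75.

Shortage = 304.75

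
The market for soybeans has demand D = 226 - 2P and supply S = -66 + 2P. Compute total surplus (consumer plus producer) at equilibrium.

Total surplus = 3200

Equilibrium: 226 - 2P = -66 + 2P gives P* = 73, Q* = 80.
Demand choke price: P = 113; supply starts at P = 33.
CS = ½(113 − 73)(80) = 1600; PS = ½(73 − 33)(80) = 1600.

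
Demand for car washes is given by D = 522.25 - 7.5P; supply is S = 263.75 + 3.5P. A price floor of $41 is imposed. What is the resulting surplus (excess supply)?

Surplus = 192.5

Equilibrium price would be P* = 23.5, so the floor at 41 binds.
At P = 41: D = 214.75, S = 407.25.
Surplus = 407.25 − 214.75 = 192.5.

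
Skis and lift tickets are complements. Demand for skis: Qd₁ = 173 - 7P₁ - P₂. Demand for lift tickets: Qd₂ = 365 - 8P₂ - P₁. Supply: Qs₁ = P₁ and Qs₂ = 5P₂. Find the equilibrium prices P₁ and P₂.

Market 1: 173 - 7P₁ - P₂ = P₁ → 8P₁ + P₂ = 173.
Market 2: 13P₂ + P₁ = 365.
Eliminating P₂: 13×(1) − 1×(2) gives 103P₁ = 1884, so P₁ = 1884/103.
Back-substitute into (2): P₂ = (365 − 1×1884/103) / 13 = 2747/103.

P₁ = 1884/103, P₂ = 2747/103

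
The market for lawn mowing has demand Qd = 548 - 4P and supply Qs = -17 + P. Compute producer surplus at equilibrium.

Equilibrium: 548 - 4P = -17 + P gives P* = 113, Q* = 96.
Supply starts at P = 17 (where Qs = 0).
PS = ½(113 − 17)(96) = 4608.

Producer surplus = 4608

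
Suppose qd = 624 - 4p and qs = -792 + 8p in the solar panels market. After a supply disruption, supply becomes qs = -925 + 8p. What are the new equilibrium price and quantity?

p' = 1549/12, q' = 323/3

Original equilibrium: p* = 118, q* = 152.
New equilibrium: 624 - 4p = -925 + 8p, so 1549 = 12p and p' = 1549/12; q' = 624 − 4(1549/12) = 323/3.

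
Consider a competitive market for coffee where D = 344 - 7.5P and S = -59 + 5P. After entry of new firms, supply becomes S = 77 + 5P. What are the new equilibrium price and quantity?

Original equilibrium: P* = 32.24, Q* = 102.2.
New equilibrium: 344 - 7.5P = 77 + 5P, so 267 = 12.5P and P' = 21.36; Q' = 344 − 7.5(21.36) = 183.8.

P' = 21.36, Q' = 183.8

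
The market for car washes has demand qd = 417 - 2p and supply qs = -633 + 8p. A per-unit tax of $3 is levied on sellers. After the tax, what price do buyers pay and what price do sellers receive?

Buyers pay $107.4, sellers receive $104.4

Pre-tax equilibrium: p* = 105, q* = 207.
Tax on sellers shifts supply to qs = -633 + 8(p − 3) = -657 + 8p.
417 - 2p = -657 + 8p gives buyer price pb = 107.4; sellers receive ps = 107.4 − 3 = 104.4.
New quantity: q = 417 − 2(107.4) = 202.2.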